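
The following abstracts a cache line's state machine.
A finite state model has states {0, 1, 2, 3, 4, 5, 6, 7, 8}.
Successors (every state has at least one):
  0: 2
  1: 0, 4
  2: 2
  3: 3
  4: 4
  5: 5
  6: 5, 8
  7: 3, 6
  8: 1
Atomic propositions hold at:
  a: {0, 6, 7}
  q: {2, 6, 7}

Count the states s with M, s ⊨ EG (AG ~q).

3

Sat(~q) = {0, 1, 3, 4, 5, 8}
AG ~q: greatest fixpoint, start Z0 = {0, 1, 3, 4, 5, 8}, keep only states in Sat with every successor in Z. Z1 = {1, 3, 4, 5, 8}; Z2 = {3, 4, 5, 8}; Z3 = {3, 4, 5}; fixed.
Sat(AG ~q) = {3, 4, 5}
EG (AG ~q): greatest fixpoint, start Z0 = {3, 4, 5}, keep only states in Sat with some successor in Z. Already a fixed point.
Sat(EG (AG ~q)) = {3, 4, 5}
|Sat(EG (AG ~q))| = |{3, 4, 5}| = 3.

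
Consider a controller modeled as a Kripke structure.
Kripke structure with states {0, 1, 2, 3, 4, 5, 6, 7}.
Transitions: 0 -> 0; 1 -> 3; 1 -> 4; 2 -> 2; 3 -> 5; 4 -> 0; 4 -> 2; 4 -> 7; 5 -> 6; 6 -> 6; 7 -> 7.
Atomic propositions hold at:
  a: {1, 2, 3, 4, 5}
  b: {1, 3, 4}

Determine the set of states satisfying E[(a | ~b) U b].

Sat(~b) = {0, 2, 5, 6, 7}
Sat(a | ~b) = {0, 1, 2, 3, 4, 5, 6, 7}
E[(a | ~b) U b]: least fixpoint, start Z0 = Sat(b) = {1, 3, 4}, add states in Sat(a | ~b) with some successor in Z. Already a fixed point.
Sat(E[(a | ~b) U b]) = {1, 3, 4}

{1, 3, 4}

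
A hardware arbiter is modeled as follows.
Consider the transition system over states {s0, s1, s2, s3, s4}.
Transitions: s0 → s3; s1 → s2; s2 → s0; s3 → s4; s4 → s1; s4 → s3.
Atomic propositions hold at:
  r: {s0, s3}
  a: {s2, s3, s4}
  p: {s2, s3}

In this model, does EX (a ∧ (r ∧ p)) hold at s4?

Yes

Sat(r ∧ p) = {s3}
Sat(a ∧ (r ∧ p)) = {s3}
Sat(EX (a ∧ (r ∧ p))) = {s : some successor in {s3}} = {s0, s4}
s4 ∈ Sat(EX (a ∧ (r ∧ p))) = {s0, s4}, so the formula holds at s4.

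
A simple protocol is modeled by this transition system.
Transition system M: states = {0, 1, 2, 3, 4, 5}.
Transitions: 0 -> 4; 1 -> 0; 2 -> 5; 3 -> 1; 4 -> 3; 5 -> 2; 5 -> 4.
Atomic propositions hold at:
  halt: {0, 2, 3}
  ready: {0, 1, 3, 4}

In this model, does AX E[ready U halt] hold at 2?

E[ready U halt]: least fixpoint, start Z0 = Sat(halt) = {0, 2, 3}, add states in Sat(ready) with some successor in Z. Z1 = {0, 1, 2, 3, 4}; fixed.
Sat(E[ready U halt]) = {0, 1, 2, 3, 4}
Sat(AX E[ready U halt]) = {s : every successor in {0, 1, 2, 3, 4}} = {0, 1, 3, 4, 5}
2 ∉ Sat(AX E[ready U halt]) = {0, 1, 3, 4, 5}, so the formula does not hold at 2.

No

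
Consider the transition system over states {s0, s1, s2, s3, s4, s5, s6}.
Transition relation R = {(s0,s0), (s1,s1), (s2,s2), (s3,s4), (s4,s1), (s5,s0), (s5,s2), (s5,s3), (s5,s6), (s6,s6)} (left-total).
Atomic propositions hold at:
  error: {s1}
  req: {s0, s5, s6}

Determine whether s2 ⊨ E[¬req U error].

Sat(¬req) = {s1, s2, s3, s4}
E[¬req U error]: least fixpoint, start Z0 = Sat(error) = {s1}, add states in Sat(¬req) with some successor in Z. Z1 = {s1, s4}; Z2 = {s1, s3, s4}; fixed.
Sat(E[¬req U error]) = {s1, s3, s4}
s2 ∉ Sat(E[¬req U error]) = {s1, s3, s4}, so the formula does not hold at s2.

No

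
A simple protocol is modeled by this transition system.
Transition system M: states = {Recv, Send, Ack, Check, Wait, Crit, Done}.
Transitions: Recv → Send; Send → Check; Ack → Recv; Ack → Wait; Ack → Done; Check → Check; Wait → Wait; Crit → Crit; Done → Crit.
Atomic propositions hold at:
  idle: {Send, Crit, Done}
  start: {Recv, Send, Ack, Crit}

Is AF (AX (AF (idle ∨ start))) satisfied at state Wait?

Sat(idle ∨ start) = {Recv, Send, Ack, Crit, Done}
AF (idle ∨ start): least fixpoint, start Z0 = {Recv, Send, Ack, Crit, Done}, add states with every successor in Z. Already a fixed point.
Sat(AF (idle ∨ start)) = {Recv, Send, Ack, Crit, Done}
Sat(AX (AF (idle ∨ start))) = {s : every successor in {Recv, Send, Ack, Crit, Done}} = {Recv, Crit, Done}
AF (AX (AF (idle ∨ start))): least fixpoint, start Z0 = {Recv, Crit, Done}, add states with every successor in Z. Already a fixed point.
Sat(AF (AX (AF (idle ∨ start)))) = {Recv, Crit, Done}
Wait ∉ Sat(AF (AX (AF (idle ∨ start)))) = {Recv, Crit, Done}, so the formula does not hold at Wait.

No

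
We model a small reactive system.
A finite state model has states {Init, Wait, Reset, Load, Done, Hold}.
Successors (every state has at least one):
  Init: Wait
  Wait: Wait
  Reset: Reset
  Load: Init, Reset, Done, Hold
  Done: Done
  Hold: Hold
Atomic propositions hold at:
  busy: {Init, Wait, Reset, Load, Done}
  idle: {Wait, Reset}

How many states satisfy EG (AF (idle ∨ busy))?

Sat(idle ∨ busy) = {Init, Wait, Reset, Load, Done}
AF (idle ∨ busy): least fixpoint, start Z0 = {Init, Wait, Reset, Load, Done}, add states with every successor in Z. Already a fixed point.
Sat(AF (idle ∨ busy)) = {Init, Wait, Reset, Load, Done}
EG (AF (idle ∨ busy)): greatest fixpoint, start Z0 = {Init, Wait, Reset, Load, Done}, keep only states in Sat with some successor in Z. Already a fixed point.
Sat(EG (AF (idle ∨ busy))) = {Init, Wait, Reset, Load, Done}
|Sat(EG (AF (idle ∨ busy)))| = |{Init, Wait, Reset, Load, Done}| = 5.

5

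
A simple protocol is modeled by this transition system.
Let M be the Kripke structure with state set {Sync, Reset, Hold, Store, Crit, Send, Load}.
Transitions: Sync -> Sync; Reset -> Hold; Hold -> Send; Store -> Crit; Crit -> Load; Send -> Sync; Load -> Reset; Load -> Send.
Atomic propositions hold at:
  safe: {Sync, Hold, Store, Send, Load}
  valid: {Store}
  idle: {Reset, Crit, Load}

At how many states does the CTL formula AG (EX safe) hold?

Sat(EX safe) = {s : some successor in {Sync, Hold, Store, Send, Load}} = {Sync, Reset, Hold, Crit, Send, Load}
AG (EX safe): greatest fixpoint, start Z0 = {Sync, Reset, Hold, Crit, Send, Load}, keep only states in Sat with every successor in Z. Already a fixed point.
Sat(AG (EX safe)) = {Sync, Reset, Hold, Crit, Send, Load}
|Sat(AG (EX safe))| = |{Sync, Reset, Hold, Crit, Send, Load}| = 6.

6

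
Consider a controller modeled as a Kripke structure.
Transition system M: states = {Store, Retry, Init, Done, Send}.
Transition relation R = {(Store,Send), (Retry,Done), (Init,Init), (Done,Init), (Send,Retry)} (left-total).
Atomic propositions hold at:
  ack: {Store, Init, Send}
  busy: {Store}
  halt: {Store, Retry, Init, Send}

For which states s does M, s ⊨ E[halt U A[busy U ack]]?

A[busy U ack]: least fixpoint, start Z0 = Sat(ack) = {Store, Init, Send}, add states in Sat(busy) with every successor in Z. Already a fixed point.
Sat(A[busy U ack]) = {Store, Init, Send}
E[halt U A[busy U ack]]: least fixpoint, start Z0 = Sat(A[busy U ack]) = {Store, Init, Send}, add states in Sat(halt) with some successor in Z. Already a fixed point.
Sat(E[halt U A[busy U ack]]) = {Store, Init, Send}

{Store, Init, Send}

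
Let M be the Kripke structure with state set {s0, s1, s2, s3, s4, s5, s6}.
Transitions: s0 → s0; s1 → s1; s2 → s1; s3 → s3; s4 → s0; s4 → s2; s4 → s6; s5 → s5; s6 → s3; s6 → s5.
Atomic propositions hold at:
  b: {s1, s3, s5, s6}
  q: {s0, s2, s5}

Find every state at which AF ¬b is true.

Sat(¬b) = {s0, s2, s4}
AF ¬b: least fixpoint, start Z0 = {s0, s2, s4}, add states with every successor in Z. Already a fixed point.
Sat(AF ¬b) = {s0, s2, s4}

{s0, s2, s4}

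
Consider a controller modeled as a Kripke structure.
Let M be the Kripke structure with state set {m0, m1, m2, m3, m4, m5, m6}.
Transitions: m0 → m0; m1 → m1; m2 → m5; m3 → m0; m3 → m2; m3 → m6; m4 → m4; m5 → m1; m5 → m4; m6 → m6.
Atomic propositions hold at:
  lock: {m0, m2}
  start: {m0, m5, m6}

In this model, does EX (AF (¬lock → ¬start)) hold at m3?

Sat(¬lock) = {m1, m3, m4, m5, m6}
Sat(¬start) = {m1, m2, m3, m4}
Sat(¬lock → ¬start) = {m0, m1, m2, m3, m4}
AF (¬lock → ¬start): least fixpoint, start Z0 = {m0, m1, m2, m3, m4}, add states with every successor in Z. Z1 = {m0, m1, m2, m3, m4, m5}; fixed.
Sat(AF (¬lock → ¬start)) = {m0, m1, m2, m3, m4, m5}
Sat(EX (AF (¬lock → ¬start))) = {s : some successor in {m0, m1, m2, m3, m4, m5}} = {m0, m1, m2, m3, m4, m5}
m3 ∈ Sat(EX (AF (¬lock → ¬start))) = {m0, m1, m2, m3, m4, m5}, so the formula holds at m3.

Yes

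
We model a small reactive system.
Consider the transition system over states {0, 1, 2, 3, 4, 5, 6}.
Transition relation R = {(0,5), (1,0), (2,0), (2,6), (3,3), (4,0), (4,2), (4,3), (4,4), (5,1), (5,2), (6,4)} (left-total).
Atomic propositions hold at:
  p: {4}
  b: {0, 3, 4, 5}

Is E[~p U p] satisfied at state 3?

Sat(~p) = {0, 1, 2, 3, 5, 6}
E[~p U p]: least fixpoint, start Z0 = Sat(p) = {4}, add states in Sat(~p) with some successor in Z. Z1 = {4, 6}; Z2 = {2, 4, 6}; Z3 = {2, 4, 5, 6}; Z4 = {0, 2, 4, 5, 6}; Z5 = {0, 1, 2, 4, 5, 6}; fixed.
Sat(E[~p U p]) = {0, 1, 2, 4, 5, 6}
3 ∉ Sat(E[~p U p]) = {0, 1, 2, 4, 5, 6}, so the formula does not hold at 3.

No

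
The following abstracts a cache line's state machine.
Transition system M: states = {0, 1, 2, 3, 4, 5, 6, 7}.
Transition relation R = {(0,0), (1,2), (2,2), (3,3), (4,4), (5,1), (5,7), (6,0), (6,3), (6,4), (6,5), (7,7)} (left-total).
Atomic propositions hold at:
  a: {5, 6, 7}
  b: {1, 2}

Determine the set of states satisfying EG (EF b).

EF b: least fixpoint, start Z0 = {1, 2}, add states with some successor in Z. Z1 = {1, 2, 5}; Z2 = {1, 2, 5, 6}; fixed.
Sat(EF b) = {1, 2, 5, 6}
EG (EF b): greatest fixpoint, start Z0 = {1, 2, 5, 6}, keep only states in Sat with some successor in Z. Already a fixed point.
Sat(EG (EF b)) = {1, 2, 5, 6}

{1, 2, 5, 6}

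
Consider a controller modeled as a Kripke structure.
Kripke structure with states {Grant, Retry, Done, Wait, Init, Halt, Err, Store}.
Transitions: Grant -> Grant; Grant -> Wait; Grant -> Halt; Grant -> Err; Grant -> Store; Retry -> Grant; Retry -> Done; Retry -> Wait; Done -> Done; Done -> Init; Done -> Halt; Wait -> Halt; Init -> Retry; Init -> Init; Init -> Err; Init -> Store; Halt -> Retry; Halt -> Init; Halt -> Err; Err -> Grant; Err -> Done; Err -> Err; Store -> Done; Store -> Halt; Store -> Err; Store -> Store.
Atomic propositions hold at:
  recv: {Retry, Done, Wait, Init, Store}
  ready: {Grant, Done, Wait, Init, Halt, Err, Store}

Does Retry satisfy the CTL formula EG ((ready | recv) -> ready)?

No

Sat(ready | recv) = {Grant, Retry, Done, Wait, Init, Halt, Err, Store}
Sat((ready | recv) -> ready) = {Grant, Done, Wait, Init, Halt, Err, Store}
EG ((ready | recv) -> ready): greatest fixpoint, start Z0 = {Grant, Done, Wait, Init, Halt, Err, Store}, keep only states in Sat with some successor in Z. Already a fixed point.
Sat(EG ((ready | recv) -> ready)) = {Grant, Done, Wait, Init, Halt, Err, Store}
Retry ∉ Sat(EG ((ready | recv) -> ready)) = {Grant, Done, Wait, Init, Halt, Err, Store}, so the formula does not hold at Retry.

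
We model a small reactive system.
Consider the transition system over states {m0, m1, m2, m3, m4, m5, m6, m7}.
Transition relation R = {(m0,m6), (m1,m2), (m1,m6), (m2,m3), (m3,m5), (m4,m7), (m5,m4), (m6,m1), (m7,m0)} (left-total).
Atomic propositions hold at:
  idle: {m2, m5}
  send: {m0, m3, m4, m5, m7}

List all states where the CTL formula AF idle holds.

AF idle: least fixpoint, start Z0 = {m2, m5}, add states with every successor in Z. Z1 = {m2, m3, m5}; fixed.
Sat(AF idle) = {m2, m3, m5}

{m2, m3, m5}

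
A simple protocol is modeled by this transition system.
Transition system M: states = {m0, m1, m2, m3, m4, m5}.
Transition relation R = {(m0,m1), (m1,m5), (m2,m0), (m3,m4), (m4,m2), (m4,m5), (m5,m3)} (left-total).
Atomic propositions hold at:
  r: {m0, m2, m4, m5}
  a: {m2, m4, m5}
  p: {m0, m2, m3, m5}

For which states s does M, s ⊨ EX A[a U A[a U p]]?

{m1, m2, m3, m4, m5}

A[a U p]: least fixpoint, start Z0 = Sat(p) = {m0, m2, m3, m5}, add states in Sat(a) with every successor in Z. Z1 = {m0, m2, m3, m4, m5}; fixed.
Sat(A[a U p]) = {m0, m2, m3, m4, m5}
A[a U A[a U p]]: least fixpoint, start Z0 = Sat(A[a U p]) = {m0, m2, m3, m4, m5}, add states in Sat(a) with every successor in Z. Already a fixed point.
Sat(A[a U A[a U p]]) = {m0, m2, m3, m4, m5}
Sat(EX A[a U A[a U p]]) = {s : some successor in {m0, m2, m3, m4, m5}} = {m1, m2, m3, m4, m5}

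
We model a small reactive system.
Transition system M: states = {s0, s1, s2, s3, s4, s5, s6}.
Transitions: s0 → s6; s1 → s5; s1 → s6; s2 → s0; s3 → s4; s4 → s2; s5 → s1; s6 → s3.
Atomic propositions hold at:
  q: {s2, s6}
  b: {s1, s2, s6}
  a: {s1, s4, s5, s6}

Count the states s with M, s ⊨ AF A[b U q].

A[b U q]: least fixpoint, start Z0 = Sat(q) = {s2, s6}, add states in Sat(b) with every successor in Z. Already a fixed point.
Sat(A[b U q]) = {s2, s6}
AF A[b U q]: least fixpoint, start Z0 = {s2, s6}, add states with every successor in Z. Z1 = {s0, s2, s4, s6}; Z2 = {s0, s2, s3, s4, s6}; fixed.
Sat(AF A[b U q]) = {s0, s2, s3, s4, s6}
|Sat(AF A[b U q])| = |{s0, s2, s3, s4, s6}| = 5.

5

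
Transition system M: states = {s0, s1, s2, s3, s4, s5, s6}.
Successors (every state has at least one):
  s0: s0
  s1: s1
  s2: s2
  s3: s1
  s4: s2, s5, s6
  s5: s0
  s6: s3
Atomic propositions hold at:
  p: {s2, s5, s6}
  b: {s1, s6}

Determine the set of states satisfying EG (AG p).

AG p: greatest fixpoint, start Z0 = {s2, s5, s6}, keep only states in Sat with every successor in Z. Z1 = {s2}; fixed.
Sat(AG p) = {s2}
EG (AG p): greatest fixpoint, start Z0 = {s2}, keep only states in Sat with some successor in Z. Already a fixed point.
Sat(EG (AG p)) = {s2}

{s2}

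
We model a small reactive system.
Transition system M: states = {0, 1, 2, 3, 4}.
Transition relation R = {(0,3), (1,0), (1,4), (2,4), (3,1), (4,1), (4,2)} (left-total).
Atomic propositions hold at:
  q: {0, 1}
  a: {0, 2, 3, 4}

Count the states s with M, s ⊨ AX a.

3

Sat(AX a) = {s : every successor in {0, 2, 3, 4}} = {0, 1, 2}
|Sat(AX a)| = |{0, 1, 2}| = 3.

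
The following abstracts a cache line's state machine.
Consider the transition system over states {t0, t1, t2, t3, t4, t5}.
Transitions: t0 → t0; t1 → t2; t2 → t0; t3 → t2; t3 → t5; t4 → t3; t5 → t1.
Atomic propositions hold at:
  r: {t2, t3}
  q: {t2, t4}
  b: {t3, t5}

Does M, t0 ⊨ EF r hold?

EF r: least fixpoint, start Z0 = {t2, t3}, add states with some successor in Z. Z1 = {t1, t2, t3, t4}; Z2 = {t1, t2, t3, t4, t5}; fixed.
Sat(EF r) = {t1, t2, t3, t4, t5}
t0 ∉ Sat(EF r) = {t1, t2, t3, t4, t5}, so the formula does not hold at t0.

No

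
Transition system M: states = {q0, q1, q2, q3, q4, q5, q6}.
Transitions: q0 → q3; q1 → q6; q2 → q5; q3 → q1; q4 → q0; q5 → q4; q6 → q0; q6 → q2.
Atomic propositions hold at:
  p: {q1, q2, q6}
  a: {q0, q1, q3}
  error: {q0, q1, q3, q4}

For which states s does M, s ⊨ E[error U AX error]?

Sat(AX error) = {s : every successor in {q0, q1, q3, q4}} = {q0, q3, q4, q5}
E[error U AX error]: least fixpoint, start Z0 = Sat(AX error) = {q0, q3, q4, q5}, add states in Sat(error) with some successor in Z. Already a fixed point.
Sat(E[error U AX error]) = {q0, q3, q4, q5}

{q0, q3, q4, q5}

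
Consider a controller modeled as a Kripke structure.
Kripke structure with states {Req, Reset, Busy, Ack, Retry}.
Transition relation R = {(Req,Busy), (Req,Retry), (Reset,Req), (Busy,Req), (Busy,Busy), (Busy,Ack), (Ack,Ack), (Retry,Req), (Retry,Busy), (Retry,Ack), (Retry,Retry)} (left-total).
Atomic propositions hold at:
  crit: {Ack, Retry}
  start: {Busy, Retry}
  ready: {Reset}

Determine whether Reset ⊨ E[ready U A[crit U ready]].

A[crit U ready]: least fixpoint, start Z0 = Sat(ready) = {Reset}, add states in Sat(crit) with every successor in Z. Already a fixed point.
Sat(A[crit U ready]) = {Reset}
E[ready U A[crit U ready]]: least fixpoint, start Z0 = Sat(A[crit U ready]) = {Reset}, add states in Sat(ready) with some successor in Z. Already a fixed point.
Sat(E[ready U A[crit U ready]]) = {Reset}
Reset ∈ Sat(E[ready U A[crit U ready]]) = {Reset}, so the formula holds at Reset.

Yes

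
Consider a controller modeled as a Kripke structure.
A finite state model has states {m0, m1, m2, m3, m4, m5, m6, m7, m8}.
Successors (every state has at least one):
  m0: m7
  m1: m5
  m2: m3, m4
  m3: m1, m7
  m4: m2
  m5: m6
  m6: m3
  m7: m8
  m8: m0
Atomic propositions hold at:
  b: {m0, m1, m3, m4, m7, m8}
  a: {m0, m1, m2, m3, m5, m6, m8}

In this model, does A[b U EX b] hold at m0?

Sat(EX b) = {s : some successor in {m0, m1, m3, m4, m7, m8}} = {m0, m2, m3, m6, m7, m8}
A[b U EX b]: least fixpoint, start Z0 = Sat(EX b) = {m0, m2, m3, m6, m7, m8}, add states in Sat(b) with every successor in Z. Z1 = {m0, m2, m3, m4, m6, m7, m8}; fixed.
Sat(A[b U EX b]) = {m0, m2, m3, m4, m6, m7, m8}
m0 ∈ Sat(A[b U EX b]) = {m0, m2, m3, m4, m6, m7, m8}, so the formula holds at m0.

Yes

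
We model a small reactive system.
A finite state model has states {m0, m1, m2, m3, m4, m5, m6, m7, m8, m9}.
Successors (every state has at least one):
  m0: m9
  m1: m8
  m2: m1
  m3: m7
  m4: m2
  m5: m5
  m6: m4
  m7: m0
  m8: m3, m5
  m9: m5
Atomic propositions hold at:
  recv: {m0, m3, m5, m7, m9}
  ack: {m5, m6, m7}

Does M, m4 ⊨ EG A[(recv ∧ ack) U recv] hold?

Sat(recv ∧ ack) = {m5, m7}
A[(recv ∧ ack) U recv]: least fixpoint, start Z0 = Sat(recv) = {m0, m3, m5, m7, m9}, add states in Sat(recv ∧ ack) with every successor in Z. Already a fixed point.
Sat(A[(recv ∧ ack) U recv]) = {m0, m3, m5, m7, m9}
EG A[(recv ∧ ack) U recv]: greatest fixpoint, start Z0 = {m0, m3, m5, m7, m9}, keep only states in Sat with some successor in Z. Already a fixed point.
Sat(EG A[(recv ∧ ack) U recv]) = {m0, m3, m5, m7, m9}
m4 ∉ Sat(EG A[(recv ∧ ack) U recv]) = {m0, m3, m5, m7, m9}, so the formula does not hold at m4.

No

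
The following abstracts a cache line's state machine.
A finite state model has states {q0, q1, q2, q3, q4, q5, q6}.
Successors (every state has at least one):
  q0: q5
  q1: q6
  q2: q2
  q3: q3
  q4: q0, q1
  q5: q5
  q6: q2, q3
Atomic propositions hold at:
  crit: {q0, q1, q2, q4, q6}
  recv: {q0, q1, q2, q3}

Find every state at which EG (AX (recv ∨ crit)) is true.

{q1, q2, q3, q4, q6}

Sat(recv ∨ crit) = {q0, q1, q2, q3, q4, q6}
Sat(AX (recv ∨ crit)) = {s : every successor in {q0, q1, q2, q3, q4, q6}} = {q1, q2, q3, q4, q6}
EG (AX (recv ∨ crit)): greatest fixpoint, start Z0 = {q1, q2, q3, q4, q6}, keep only states in Sat with some successor in Z. Already a fixed point.
Sat(EG (AX (recv ∨ crit))) = {q1, q2, q3, q4, q6}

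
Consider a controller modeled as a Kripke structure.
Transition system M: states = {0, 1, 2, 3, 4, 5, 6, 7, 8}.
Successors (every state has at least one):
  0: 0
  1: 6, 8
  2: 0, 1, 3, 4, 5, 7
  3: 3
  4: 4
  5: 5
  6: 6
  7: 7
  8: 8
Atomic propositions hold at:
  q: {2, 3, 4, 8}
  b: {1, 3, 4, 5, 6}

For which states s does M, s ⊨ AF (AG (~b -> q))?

{1, 3, 4, 5, 6, 8}

Sat(~b) = {0, 2, 7, 8}
Sat(~b -> q) = {1, 2, 3, 4, 5, 6, 8}
AG (~b -> q): greatest fixpoint, start Z0 = {1, 2, 3, 4, 5, 6, 8}, keep only states in Sat with every successor in Z. Z1 = {1, 3, 4, 5, 6, 8}; fixed.
Sat(AG (~b -> q)) = {1, 3, 4, 5, 6, 8}
AF (AG (~b -> q)): least fixpoint, start Z0 = {1, 3, 4, 5, 6, 8}, add states with every successor in Z. Already a fixed point.
Sat(AF (AG (~b -> q))) = {1, 3, 4, 5, 6, 8}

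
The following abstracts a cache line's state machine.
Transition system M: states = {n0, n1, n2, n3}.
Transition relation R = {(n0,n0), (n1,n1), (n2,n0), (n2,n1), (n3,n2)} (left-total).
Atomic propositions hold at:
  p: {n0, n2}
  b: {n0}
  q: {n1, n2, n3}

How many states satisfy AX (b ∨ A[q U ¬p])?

Sat(¬p) = {n1, n3}
A[q U ¬p]: least fixpoint, start Z0 = Sat(¬p) = {n1, n3}, add states in Sat(q) with every successor in Z. Already a fixed point.
Sat(A[q U ¬p]) = {n1, n3}
Sat(b ∨ A[q U ¬p]) = {n0, n1, n3}
Sat(AX (b ∨ A[q U ¬p])) = {s : every successor in {n0, n1, n3}} = {n0, n1, n2}
|Sat(AX (b ∨ A[q U ¬p]))| = |{n0, n1, n2}| = 3.

3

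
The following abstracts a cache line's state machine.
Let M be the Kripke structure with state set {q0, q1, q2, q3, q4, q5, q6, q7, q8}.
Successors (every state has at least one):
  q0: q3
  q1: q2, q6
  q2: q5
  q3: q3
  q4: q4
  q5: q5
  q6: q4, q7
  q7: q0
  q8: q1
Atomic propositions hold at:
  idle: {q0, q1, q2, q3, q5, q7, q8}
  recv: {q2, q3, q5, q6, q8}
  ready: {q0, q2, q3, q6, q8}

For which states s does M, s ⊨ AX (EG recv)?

EG recv: greatest fixpoint, start Z0 = {q2, q3, q5, q6, q8}, keep only states in Sat with some successor in Z. Z1 = {q2, q3, q5}; fixed.
Sat(EG recv) = {q2, q3, q5}
Sat(AX (EG recv)) = {s : every successor in {q2, q3, q5}} = {q0, q2, q3, q5}

{q0, q2, q3, q5}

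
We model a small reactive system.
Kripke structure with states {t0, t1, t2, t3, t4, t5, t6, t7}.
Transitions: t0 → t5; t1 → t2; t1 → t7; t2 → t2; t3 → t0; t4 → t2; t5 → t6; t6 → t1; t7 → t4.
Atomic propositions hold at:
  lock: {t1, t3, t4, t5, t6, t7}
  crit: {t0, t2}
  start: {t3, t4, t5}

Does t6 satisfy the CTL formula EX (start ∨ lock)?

Yes

Sat(start ∨ lock) = {t1, t3, t4, t5, t6, t7}
Sat(EX (start ∨ lock)) = {s : some successor in {t1, t3, t4, t5, t6, t7}} = {t0, t1, t5, t6, t7}
t6 ∈ Sat(EX (start ∨ lock)) = {t0, t1, t5, t6, t7}, so the formula holds at t6.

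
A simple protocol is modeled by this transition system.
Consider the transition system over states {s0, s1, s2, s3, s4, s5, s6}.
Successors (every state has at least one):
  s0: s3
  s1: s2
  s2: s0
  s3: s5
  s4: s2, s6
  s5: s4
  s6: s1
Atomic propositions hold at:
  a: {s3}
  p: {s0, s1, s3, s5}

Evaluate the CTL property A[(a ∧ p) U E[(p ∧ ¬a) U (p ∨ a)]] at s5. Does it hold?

Yes

Sat(a ∧ p) = {s3}
Sat(¬a) = {s0, s1, s2, s4, s5, s6}
Sat(p ∧ ¬a) = {s0, s1, s5}
Sat(p ∨ a) = {s0, s1, s3, s5}
E[(p ∧ ¬a) U (p ∨ a)]: least fixpoint, start Z0 = Sat((p ∨ a)) = {s0, s1, s3, s5}, add states in Sat(p ∧ ¬a) with some successor in Z. Already a fixed point.
Sat(E[(p ∧ ¬a) U (p ∨ a)]) = {s0, s1, s3, s5}
A[(a ∧ p) U E[(p ∧ ¬a) U (p ∨ a)]]: least fixpoint, start Z0 = Sat(E[(p ∧ ¬a) U (p ∨ a)]) = {s0, s1, s3, s5}, add states in Sat(a ∧ p) with every successor in Z. Already a fixed point.
Sat(A[(a ∧ p) U E[(p ∧ ¬a) U (p ∨ a)]]) = {s0, s1, s3, s5}
s5 ∈ Sat(A[(a ∧ p) U E[(p ∧ ¬a) U (p ∨ a)]]) = {s0, s1, s3, s5}, so the formula holds at s5.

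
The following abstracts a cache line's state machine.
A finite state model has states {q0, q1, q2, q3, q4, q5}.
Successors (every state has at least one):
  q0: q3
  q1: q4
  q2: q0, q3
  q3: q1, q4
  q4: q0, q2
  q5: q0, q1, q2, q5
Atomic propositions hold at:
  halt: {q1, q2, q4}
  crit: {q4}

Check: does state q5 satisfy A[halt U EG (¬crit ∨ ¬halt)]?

Sat(¬crit) = {q0, q1, q2, q3, q5}
Sat(¬halt) = {q0, q3, q5}
Sat(¬crit ∨ ¬halt) = {q0, q1, q2, q3, q5}
EG (¬crit ∨ ¬halt): greatest fixpoint, start Z0 = {q0, q1, q2, q3, q5}, keep only states in Sat with some successor in Z. Z1 = {q0, q2, q3, q5}; Z2 = {q0, q2, q5}; Z3 = {q2, q5}; Z4 = {q5}; fixed.
Sat(EG (¬crit ∨ ¬halt)) = {q5}
A[halt U EG (¬crit ∨ ¬halt)]: least fixpoint, start Z0 = Sat(EG (¬crit ∨ ¬halt)) = {q5}, add states in Sat(halt) with every successor in Z. Already a fixed point.
Sat(A[halt U EG (¬crit ∨ ¬halt)]) = {q5}
q5 ∈ Sat(A[halt U EG (¬crit ∨ ¬halt)]) = {q5}, so the formula holds at q5.

Yes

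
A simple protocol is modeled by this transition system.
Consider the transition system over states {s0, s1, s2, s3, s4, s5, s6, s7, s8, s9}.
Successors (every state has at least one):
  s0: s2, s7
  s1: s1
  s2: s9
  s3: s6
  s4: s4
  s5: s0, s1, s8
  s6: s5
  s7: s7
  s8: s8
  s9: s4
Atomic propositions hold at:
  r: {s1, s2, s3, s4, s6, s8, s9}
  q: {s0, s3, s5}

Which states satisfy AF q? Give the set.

{s0, s3, s5, s6}

AF q: least fixpoint, start Z0 = {s0, s3, s5}, add states with every successor in Z. Z1 = {s0, s3, s5, s6}; fixed.
Sat(AF q) = {s0, s3, s5, s6}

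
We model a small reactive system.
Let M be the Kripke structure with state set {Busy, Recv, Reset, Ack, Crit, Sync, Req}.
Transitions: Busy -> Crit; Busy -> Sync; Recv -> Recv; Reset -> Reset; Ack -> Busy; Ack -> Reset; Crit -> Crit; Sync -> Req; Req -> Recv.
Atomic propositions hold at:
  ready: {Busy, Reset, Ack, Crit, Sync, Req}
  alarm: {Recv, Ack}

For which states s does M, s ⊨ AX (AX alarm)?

Sat(AX alarm) = {s : every successor in {Recv, Ack}} = {Recv, Req}
Sat(AX (AX alarm)) = {s : every successor in {Recv, Req}} = {Recv, Sync, Req}

{Recv, Sync, Req}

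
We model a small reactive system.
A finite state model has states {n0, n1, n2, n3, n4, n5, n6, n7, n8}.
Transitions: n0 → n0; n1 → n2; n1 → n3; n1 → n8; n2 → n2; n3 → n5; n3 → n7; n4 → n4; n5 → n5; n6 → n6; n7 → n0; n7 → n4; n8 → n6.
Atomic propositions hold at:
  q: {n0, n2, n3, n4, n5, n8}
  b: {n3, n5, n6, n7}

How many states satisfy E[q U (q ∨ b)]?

Sat(q ∨ b) = {n0, n2, n3, n4, n5, n6, n7, n8}
E[q U (q ∨ b)]: least fixpoint, start Z0 = Sat((q ∨ b)) = {n0, n2, n3, n4, n5, n6, n7, n8}, add states in Sat(q) with some successor in Z. Already a fixed point.
Sat(E[q U (q ∨ b)]) = {n0, n2, n3, n4, n5, n6, n7, n8}
|Sat(E[q U (q ∨ b)])| = |{n0, n2, n3, n4, n5, n6, n7, n8}| = 8.

8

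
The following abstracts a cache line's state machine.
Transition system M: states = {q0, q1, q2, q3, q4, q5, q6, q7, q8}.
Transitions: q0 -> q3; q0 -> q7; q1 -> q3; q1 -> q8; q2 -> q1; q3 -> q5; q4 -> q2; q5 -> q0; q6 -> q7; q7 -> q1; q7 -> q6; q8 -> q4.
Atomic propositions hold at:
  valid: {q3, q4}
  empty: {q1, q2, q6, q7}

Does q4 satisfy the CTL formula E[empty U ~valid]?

No

Sat(~valid) = {q0, q1, q2, q5, q6, q7, q8}
E[empty U ~valid]: least fixpoint, start Z0 = Sat(~valid) = {q0, q1, q2, q5, q6, q7, q8}, add states in Sat(empty) with some successor in Z. Already a fixed point.
Sat(E[empty U ~valid]) = {q0, q1, q2, q5, q6, q7, q8}
q4 ∉ Sat(E[empty U ~valid]) = {q0, q1, q2, q5, q6, q7, q8}, so the formula does not hold at q4.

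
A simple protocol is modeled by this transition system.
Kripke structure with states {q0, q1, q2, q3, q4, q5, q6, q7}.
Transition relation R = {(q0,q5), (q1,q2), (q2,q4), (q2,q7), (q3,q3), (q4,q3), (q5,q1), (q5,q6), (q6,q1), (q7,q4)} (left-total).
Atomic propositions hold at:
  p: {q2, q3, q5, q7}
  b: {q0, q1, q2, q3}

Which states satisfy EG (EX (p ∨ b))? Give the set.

{q0, q1, q2, q3, q4, q5, q6}

Sat(p ∨ b) = {q0, q1, q2, q3, q5, q7}
Sat(EX (p ∨ b)) = {s : some successor in {q0, q1, q2, q3, q5, q7}} = {q0, q1, q2, q3, q4, q5, q6}
EG (EX (p ∨ b)): greatest fixpoint, start Z0 = {q0, q1, q2, q3, q4, q5, q6}, keep only states in Sat with some successor in Z. Already a fixed point.
Sat(EG (EX (p ∨ b))) = {q0, q1, q2, q3, q4, q5, q6}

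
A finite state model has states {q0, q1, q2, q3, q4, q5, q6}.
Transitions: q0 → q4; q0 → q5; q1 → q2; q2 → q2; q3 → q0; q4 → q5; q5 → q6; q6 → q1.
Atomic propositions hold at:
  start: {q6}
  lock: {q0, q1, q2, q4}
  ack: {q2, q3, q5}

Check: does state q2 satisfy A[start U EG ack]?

EG ack: greatest fixpoint, start Z0 = {q2, q3, q5}, keep only states in Sat with some successor in Z. Z1 = {q2}; fixed.
Sat(EG ack) = {q2}
A[start U EG ack]: least fixpoint, start Z0 = Sat(EG ack) = {q2}, add states in Sat(start) with every successor in Z. Already a fixed point.
Sat(A[start U EG ack]) = {q2}
q2 ∈ Sat(A[start U EG ack]) = {q2}, so the formula holds at q2.

Yes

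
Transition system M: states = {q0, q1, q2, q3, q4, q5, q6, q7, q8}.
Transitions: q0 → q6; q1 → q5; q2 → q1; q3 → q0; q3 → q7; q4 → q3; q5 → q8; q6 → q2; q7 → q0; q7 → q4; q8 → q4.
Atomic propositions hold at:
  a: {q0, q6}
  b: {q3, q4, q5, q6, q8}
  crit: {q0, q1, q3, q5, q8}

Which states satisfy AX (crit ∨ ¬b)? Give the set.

{q1, q2, q3, q4, q5, q6}

Sat(¬b) = {q0, q1, q2, q7}
Sat(crit ∨ ¬b) = {q0, q1, q2, q3, q5, q7, q8}
Sat(AX (crit ∨ ¬b)) = {s : every successor in {q0, q1, q2, q3, q5, q7, q8}} = {q1, q2, q3, q4, q5, q6}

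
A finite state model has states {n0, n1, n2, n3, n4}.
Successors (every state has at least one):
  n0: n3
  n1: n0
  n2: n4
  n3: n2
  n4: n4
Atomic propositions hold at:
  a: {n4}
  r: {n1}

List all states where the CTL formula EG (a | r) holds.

{n4}

Sat(a | r) = {n1, n4}
EG (a | r): greatest fixpoint, start Z0 = {n1, n4}, keep only states in Sat with some successor in Z. Z1 = {n4}; fixed.
Sat(EG (a | r)) = {n4}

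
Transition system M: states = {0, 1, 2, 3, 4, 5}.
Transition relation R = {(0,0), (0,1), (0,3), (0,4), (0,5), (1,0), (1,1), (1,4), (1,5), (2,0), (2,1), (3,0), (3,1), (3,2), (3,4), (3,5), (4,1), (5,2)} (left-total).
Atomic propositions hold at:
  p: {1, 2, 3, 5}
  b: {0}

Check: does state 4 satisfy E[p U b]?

No

E[p U b]: least fixpoint, start Z0 = Sat(b) = {0}, add states in Sat(p) with some successor in Z. Z1 = {0, 1, 2, 3}; Z2 = {0, 1, 2, 3, 5}; fixed.
Sat(E[p U b]) = {0, 1, 2, 3, 5}
4 ∉ Sat(E[p U b]) = {0, 1, 2, 3, 5}, so the formula does not hold at 4.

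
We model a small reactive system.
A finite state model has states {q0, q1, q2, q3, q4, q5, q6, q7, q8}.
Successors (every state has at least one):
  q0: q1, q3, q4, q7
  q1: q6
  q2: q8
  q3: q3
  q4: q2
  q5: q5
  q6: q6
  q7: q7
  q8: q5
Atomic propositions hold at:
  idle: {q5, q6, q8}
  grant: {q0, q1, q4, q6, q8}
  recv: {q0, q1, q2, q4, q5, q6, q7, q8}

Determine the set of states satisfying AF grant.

{q0, q1, q2, q4, q6, q8}

AF grant: least fixpoint, start Z0 = {q0, q1, q4, q6, q8}, add states with every successor in Z. Z1 = {q0, q1, q2, q4, q6, q8}; fixed.
Sat(AF grant) = {q0, q1, q2, q4, q6, q8}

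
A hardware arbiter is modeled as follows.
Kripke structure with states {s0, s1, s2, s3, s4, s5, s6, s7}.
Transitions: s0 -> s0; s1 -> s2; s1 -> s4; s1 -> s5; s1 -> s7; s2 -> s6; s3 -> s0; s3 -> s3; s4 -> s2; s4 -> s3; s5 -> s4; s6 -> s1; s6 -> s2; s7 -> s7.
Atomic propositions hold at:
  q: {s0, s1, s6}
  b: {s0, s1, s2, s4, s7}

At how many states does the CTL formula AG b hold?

2

AG b: greatest fixpoint, start Z0 = {s0, s1, s2, s4, s7}, keep only states in Sat with every successor in Z. Z1 = {s0, s7}; fixed.
Sat(AG b) = {s0, s7}
|Sat(AG b)| = |{s0, s7}| = 2.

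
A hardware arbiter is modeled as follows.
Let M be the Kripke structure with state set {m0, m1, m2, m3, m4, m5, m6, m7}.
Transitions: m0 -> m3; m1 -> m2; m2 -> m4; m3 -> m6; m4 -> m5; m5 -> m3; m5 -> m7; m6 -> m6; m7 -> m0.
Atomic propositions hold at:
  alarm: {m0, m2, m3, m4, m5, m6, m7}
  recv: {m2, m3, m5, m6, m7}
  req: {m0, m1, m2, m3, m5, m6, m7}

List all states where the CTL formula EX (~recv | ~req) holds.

{m2, m7}

Sat(~recv) = {m0, m1, m4}
Sat(~req) = {m4}
Sat(~recv | ~req) = {m0, m1, m4}
Sat(EX (~recv | ~req)) = {s : some successor in {m0, m1, m4}} = {m2, m7}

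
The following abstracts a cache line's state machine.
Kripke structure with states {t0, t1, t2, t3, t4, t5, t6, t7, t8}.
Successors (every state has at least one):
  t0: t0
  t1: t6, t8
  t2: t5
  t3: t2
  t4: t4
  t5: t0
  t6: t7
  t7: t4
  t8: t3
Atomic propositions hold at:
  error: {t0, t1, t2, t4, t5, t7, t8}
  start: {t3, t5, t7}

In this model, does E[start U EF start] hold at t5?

Yes

EF start: least fixpoint, start Z0 = {t3, t5, t7}, add states with some successor in Z. Z1 = {t2, t3, t5, t6, t7, t8}; Z2 = {t1, t2, t3, t5, t6, t7, t8}; fixed.
Sat(EF start) = {t1, t2, t3, t5, t6, t7, t8}
E[start U EF start]: least fixpoint, start Z0 = Sat(EF start) = {t1, t2, t3, t5, t6, t7, t8}, add states in Sat(start) with some successor in Z. Already a fixed point.
Sat(E[start U EF start]) = {t1, t2, t3, t5, t6, t7, t8}
t5 ∈ Sat(E[start U EF start]) = {t1, t2, t3, t5, t6, t7, t8}, so the formula holds at t5.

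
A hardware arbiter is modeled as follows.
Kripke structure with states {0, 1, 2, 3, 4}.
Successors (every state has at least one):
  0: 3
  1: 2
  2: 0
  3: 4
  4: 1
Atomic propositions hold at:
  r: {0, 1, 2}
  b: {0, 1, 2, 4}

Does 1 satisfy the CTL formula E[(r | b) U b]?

Sat(r | b) = {0, 1, 2, 4}
E[(r | b) U b]: least fixpoint, start Z0 = Sat(b) = {0, 1, 2, 4}, add states in Sat(r | b) with some successor in Z. Already a fixed point.
Sat(E[(r | b) U b]) = {0, 1, 2, 4}
1 ∈ Sat(E[(r | b) U b]) = {0, 1, 2, 4}, so the formula holds at 1.

Yes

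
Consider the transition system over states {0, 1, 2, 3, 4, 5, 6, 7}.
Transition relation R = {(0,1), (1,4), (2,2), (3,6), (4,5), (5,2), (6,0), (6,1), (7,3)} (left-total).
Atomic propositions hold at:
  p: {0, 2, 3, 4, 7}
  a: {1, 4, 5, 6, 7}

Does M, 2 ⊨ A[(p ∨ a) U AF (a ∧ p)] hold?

Sat(p ∨ a) = {0, 1, 2, 3, 4, 5, 6, 7}
Sat(a ∧ p) = {4, 7}
AF (a ∧ p): least fixpoint, start Z0 = {4, 7}, add states with every successor in Z. Z1 = {1, 4, 7}; Z2 = {0, 1, 4, 7}; Z3 = {0, 1, 4, 6, 7}; Z4 = {0, 1, 3, 4, 6, 7}; fixed.
Sat(AF (a ∧ p)) = {0, 1, 3, 4, 6, 7}
A[(p ∨ a) U AF (a ∧ p)]: least fixpoint, start Z0 = Sat(AF (a ∧ p)) = {0, 1, 3, 4, 6, 7}, add states in Sat(p ∨ a) with every successor in Z. Already a fixed point.
Sat(A[(p ∨ a) U AF (a ∧ p)]) = {0, 1, 3, 4, 6, 7}
2 ∉ Sat(A[(p ∨ a) U AF (a ∧ p)]) = {0, 1, 3, 4, 6, 7}, so the formula does not hold at 2.

No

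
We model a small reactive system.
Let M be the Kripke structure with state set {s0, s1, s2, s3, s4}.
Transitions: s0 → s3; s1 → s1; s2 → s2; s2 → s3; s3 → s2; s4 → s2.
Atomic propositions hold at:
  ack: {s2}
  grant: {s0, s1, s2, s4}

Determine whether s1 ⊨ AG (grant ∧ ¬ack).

Sat(¬ack) = {s0, s1, s3, s4}
Sat(grant ∧ ¬ack) = {s0, s1, s4}
AG (grant ∧ ¬ack): greatest fixpoint, start Z0 = {s0, s1, s4}, keep only states in Sat with every successor in Z. Z1 = {s1}; fixed.
Sat(AG (grant ∧ ¬ack)) = {s1}
s1 ∈ Sat(AG (grant ∧ ¬ack)) = {s1}, so the formula holds at s1.

Yes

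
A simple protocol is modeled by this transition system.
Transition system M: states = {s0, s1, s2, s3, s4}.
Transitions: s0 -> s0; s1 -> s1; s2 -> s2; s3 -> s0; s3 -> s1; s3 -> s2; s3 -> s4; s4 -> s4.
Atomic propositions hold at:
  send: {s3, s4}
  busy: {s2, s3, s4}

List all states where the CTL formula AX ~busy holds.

{s0, s1}

Sat(~busy) = {s0, s1}
Sat(AX ~busy) = {s : every successor in {s0, s1}} = {s0, s1}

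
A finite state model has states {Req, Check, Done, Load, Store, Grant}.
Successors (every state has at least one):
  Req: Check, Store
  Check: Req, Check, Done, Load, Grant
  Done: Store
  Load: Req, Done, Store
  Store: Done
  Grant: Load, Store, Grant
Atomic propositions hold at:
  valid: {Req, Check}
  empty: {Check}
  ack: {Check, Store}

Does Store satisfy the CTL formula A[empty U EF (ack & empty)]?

No

Sat(ack & empty) = {Check}
EF (ack & empty): least fixpoint, start Z0 = {Check}, add states with some successor in Z. Z1 = {Req, Check}; Z2 = {Req, Check, Load}; Z3 = {Req, Check, Load, Grant}; fixed.
Sat(EF (ack & empty)) = {Req, Check, Load, Grant}
A[empty U EF (ack & empty)]: least fixpoint, start Z0 = Sat(EF (ack & empty)) = {Req, Check, Load, Grant}, add states in Sat(empty) with every successor in Z. Already a fixed point.
Sat(A[empty U EF (ack & empty)]) = {Req, Check, Load, Grant}
Store ∉ Sat(A[empty U EF (ack & empty)]) = {Req, Check, Load, Grant}, so the formula does not hold at Store.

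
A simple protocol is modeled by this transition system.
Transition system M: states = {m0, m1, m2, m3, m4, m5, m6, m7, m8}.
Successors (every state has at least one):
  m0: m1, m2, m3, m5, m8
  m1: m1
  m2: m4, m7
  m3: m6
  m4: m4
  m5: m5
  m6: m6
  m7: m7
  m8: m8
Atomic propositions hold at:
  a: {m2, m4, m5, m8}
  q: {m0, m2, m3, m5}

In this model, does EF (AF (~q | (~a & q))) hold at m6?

Yes

Sat(~q) = {m1, m4, m6, m7, m8}
Sat(~a) = {m0, m1, m3, m6, m7}
Sat(~a & q) = {m0, m3}
Sat(~q | (~a & q)) = {m0, m1, m3, m4, m6, m7, m8}
AF (~q | (~a & q)): least fixpoint, start Z0 = {m0, m1, m3, m4, m6, m7, m8}, add states with every successor in Z. Z1 = {m0, m1, m2, m3, m4, m6, m7, m8}; fixed.
Sat(AF (~q | (~a & q))) = {m0, m1, m2, m3, m4, m6, m7, m8}
EF (AF (~q | (~a & q))): least fixpoint, start Z0 = {m0, m1, m2, m3, m4, m6, m7, m8}, add states with some successor in Z. Already a fixed point.
Sat(EF (AF (~q | (~a & q)))) = {m0, m1, m2, m3, m4, m6, m7, m8}
m6 ∈ Sat(EF (AF (~q | (~a & q)))) = {m0, m1, m2, m3, m4, m6, m7, m8}, so the formula holds at m6.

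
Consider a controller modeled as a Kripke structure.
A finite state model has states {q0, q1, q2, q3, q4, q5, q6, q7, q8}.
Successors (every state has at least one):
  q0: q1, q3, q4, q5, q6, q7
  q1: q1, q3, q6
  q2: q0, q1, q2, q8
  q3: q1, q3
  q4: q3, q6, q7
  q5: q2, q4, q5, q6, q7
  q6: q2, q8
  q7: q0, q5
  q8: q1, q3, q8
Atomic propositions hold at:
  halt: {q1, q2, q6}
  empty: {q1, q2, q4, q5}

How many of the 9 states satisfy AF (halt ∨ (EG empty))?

4

EG empty: greatest fixpoint, start Z0 = {q1, q2, q4, q5}, keep only states in Sat with some successor in Z. Z1 = {q1, q2, q5}; fixed.
Sat(EG empty) = {q1, q2, q5}
Sat(halt ∨ (EG empty)) = {q1, q2, q5, q6}
AF (halt ∨ (EG empty)): least fixpoint, start Z0 = {q1, q2, q5, q6}, add states with every successor in Z. Already a fixed point.
Sat(AF (halt ∨ (EG empty))) = {q1, q2, q5, q6}
|Sat(AF (halt ∨ (EG empty)))| = |{q1, q2, q5, q6}| = 4.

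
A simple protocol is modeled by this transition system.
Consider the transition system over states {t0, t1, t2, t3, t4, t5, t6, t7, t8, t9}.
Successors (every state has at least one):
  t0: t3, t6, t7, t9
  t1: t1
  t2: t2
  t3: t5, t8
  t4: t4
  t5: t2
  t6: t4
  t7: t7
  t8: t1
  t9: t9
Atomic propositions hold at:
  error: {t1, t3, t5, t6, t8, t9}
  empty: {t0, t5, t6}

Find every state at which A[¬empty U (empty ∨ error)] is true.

{t0, t1, t3, t5, t6, t8, t9}

Sat(¬empty) = {t1, t2, t3, t4, t7, t8, t9}
Sat(empty ∨ error) = {t0, t1, t3, t5, t6, t8, t9}
A[¬empty U (empty ∨ error)]: least fixpoint, start Z0 = Sat((empty ∨ error)) = {t0, t1, t3, t5, t6, t8, t9}, add states in Sat(¬empty) with every successor in Z. Already a fixed point.
Sat(A[¬empty U (empty ∨ error)]) = {t0, t1, t3, t5, t6, t8, t9}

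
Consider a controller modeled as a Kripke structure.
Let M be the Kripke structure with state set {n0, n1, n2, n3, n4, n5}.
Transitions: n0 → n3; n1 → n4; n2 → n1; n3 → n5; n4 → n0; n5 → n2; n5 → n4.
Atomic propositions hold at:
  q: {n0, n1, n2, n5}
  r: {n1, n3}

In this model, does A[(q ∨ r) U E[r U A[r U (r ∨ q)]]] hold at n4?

Sat(q ∨ r) = {n0, n1, n2, n3, n5}
Sat(r ∨ q) = {n0, n1, n2, n3, n5}
A[r U (r ∨ q)]: least fixpoint, start Z0 = Sat((r ∨ q)) = {n0, n1, n2, n3, n5}, add states in Sat(r) with every successor in Z. Already a fixed point.
Sat(A[r U (r ∨ q)]) = {n0, n1, n2, n3, n5}
E[r U A[r U (r ∨ q)]]: least fixpoint, start Z0 = Sat(A[r U (r ∨ q)]) = {n0, n1, n2, n3, n5}, add states in Sat(r) with some successor in Z. Already a fixed point.
Sat(E[r U A[r U (r ∨ q)]]) = {n0, n1, n2, n3, n5}
A[(q ∨ r) U E[r U A[r U (r ∨ q)]]]: least fixpoint, start Z0 = Sat(E[r U A[r U (r ∨ q)]]) = {n0, n1, n2, n3, n5}, add states in Sat(q ∨ r) with every successor in Z. Already a fixed point.
Sat(A[(q ∨ r) U E[r U A[r U (r ∨ q)]]]) = {n0, n1, n2, n3, n5}
n4 ∉ Sat(A[(q ∨ r) U E[r U A[r U (r ∨ q)]]]) = {n0, n1, n2, n3, n5}, so the formula does not hold at n4.

No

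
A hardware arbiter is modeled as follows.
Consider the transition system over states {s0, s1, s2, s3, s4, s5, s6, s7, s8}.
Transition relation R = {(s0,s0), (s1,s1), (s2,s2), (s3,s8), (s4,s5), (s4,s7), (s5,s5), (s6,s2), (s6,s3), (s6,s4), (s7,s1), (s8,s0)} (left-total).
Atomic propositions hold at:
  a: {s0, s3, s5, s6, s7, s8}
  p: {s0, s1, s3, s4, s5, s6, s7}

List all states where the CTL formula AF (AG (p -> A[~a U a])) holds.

{s0, s2, s3, s5, s8}

Sat(~a) = {s1, s2, s4}
A[~a U a]: least fixpoint, start Z0 = Sat(a) = {s0, s3, s5, s6, s7, s8}, add states in Sat(~a) with every successor in Z. Z1 = {s0, s3, s4, s5, s6, s7, s8}; fixed.
Sat(A[~a U a]) = {s0, s3, s4, s5, s6, s7, s8}
Sat(p -> A[~a U a]) = {s0, s2, s3, s4, s5, s6, s7, s8}
AG (p -> A[~a U a]): greatest fixpoint, start Z0 = {s0, s2, s3, s4, s5, s6, s7, s8}, keep only states in Sat with every successor in Z. Z1 = {s0, s2, s3, s4, s5, s6, s8}; Z2 = {s0, s2, s3, s5, s6, s8}; Z3 = {s0, s2, s3, s5, s8}; fixed.
Sat(AG (p -> A[~a U a])) = {s0, s2, s3, s5, s8}
AF (AG (p -> A[~a U a])): least fixpoint, start Z0 = {s0, s2, s3, s5, s8}, add states with every successor in Z. Already a fixed point.
Sat(AF (AG (p -> A[~a U a]))) = {s0, s2, s3, s5, s8}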